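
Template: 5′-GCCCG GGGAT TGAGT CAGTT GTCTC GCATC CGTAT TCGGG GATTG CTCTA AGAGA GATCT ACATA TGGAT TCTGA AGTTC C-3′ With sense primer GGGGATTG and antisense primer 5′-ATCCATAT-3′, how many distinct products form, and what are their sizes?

The forward primer GGGGATTG matches the top strand at positions 5–12, 38–45.
The reverse primer's reverse complement is ATATGGAT, matching at positions 63–70.
Each forward site pairs with the reverse site to give a product ending at position 70: sizes 66, 33 bp.

Two products: 66 bp, 33 bp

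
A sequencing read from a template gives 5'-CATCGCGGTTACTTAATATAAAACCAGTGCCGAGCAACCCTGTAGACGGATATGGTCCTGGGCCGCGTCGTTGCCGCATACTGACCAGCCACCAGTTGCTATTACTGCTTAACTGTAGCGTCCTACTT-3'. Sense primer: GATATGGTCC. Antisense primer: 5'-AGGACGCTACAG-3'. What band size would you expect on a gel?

The forward primer matches the template at positions 49–58.
Reverse complement of the reverse primer: CTGTAGCGTCCT. This occurs on the top strand at positions 113–124.
Product length = (reverse-primer end) − (forward-primer start) + 1 = 124 − 49 + 1 = 76 bp.

76 bp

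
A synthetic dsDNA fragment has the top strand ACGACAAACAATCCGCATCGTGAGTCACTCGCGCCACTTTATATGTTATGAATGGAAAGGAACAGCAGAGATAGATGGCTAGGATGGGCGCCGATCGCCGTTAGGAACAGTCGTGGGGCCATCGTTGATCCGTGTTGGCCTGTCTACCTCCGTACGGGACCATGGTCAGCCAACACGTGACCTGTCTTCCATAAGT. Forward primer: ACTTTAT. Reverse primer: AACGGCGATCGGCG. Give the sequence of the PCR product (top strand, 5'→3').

5'-ACTTTATATGTTATGAATGGAAAGGAACAGCAGAGATAGATGGCTAGGATGGGCGCCGATCGCCGTT-3'

The forward primer matches the template at positions 36–42.
Reverse complement of the reverse primer: CGCCGATCGCCGTT. This occurs on the top strand at positions 89–102.
The product is the template from position 36 through 102 (67 bp).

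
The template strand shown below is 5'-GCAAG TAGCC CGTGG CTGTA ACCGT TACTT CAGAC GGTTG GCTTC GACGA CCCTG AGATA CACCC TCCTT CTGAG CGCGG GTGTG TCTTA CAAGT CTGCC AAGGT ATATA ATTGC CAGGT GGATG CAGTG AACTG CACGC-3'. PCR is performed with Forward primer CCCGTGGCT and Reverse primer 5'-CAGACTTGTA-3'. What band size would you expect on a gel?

Scanning the template, CCCGTGGCT occurs at positions 9–17; this primer anneals to the bottom strand there with its 3' end pointing downstream.
Taking the reverse complement of CAGACTTGTA gives TACAAGTCTG, found at positions 89–98 on the template; the primer anneals here to the top strand with its 3' end pointing upstream.
Amplicon spans positions 9–98: 90 bp.

90 bp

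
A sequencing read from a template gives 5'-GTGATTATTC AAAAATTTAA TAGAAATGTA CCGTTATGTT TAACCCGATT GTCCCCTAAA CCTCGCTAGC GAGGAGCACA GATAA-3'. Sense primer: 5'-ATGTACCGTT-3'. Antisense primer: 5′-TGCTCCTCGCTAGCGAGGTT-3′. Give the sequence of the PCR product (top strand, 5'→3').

5'-ATGTACCGTTATGTTTAACCCGATTGTCCCCTAAACCTCGCTAGCGAGGAGCA-3'

The forward primer matches the template at positions 26–35.
Taking the reverse complement of TGCTCCTCGCTAGCGAGGTT gives AACCTCGCTAGCGAGGAGCA, found at positions 59–78 on the template; the primer anneals here to the top strand with its 3' end pointing upstream.
The product is the template from position 26 through 78 (53 bp).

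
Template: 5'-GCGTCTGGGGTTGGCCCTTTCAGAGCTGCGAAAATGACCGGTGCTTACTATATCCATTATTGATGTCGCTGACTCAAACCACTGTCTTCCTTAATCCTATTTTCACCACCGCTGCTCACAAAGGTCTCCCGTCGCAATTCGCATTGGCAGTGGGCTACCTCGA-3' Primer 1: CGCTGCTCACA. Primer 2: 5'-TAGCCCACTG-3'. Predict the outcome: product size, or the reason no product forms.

Primer 1 (CGCTGCTCACA) matches the top strand at positions 110–120; it acts as a forward primer.
Primer 2's reverse complement is CAGTGGGCTA, matching the top strand at positions 148–157; it acts as a reverse primer.
The 3' ends face each other across positions 110–157, giving a 48 bp product.

Yes — a 48 bp product.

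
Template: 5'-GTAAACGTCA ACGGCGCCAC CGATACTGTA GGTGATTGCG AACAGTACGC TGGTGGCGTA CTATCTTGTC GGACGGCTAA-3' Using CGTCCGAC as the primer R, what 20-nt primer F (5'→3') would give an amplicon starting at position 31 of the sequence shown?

The reverse primer's reverse complement GTCGGACG matches the template at positions 68–75; the product starts at position 31.
The forward primer is identical to the top strand over positions 31–50: GGTGATTGCGAACAGTACGC.

5'-GGTGATTGCGAACAGTACGC-3'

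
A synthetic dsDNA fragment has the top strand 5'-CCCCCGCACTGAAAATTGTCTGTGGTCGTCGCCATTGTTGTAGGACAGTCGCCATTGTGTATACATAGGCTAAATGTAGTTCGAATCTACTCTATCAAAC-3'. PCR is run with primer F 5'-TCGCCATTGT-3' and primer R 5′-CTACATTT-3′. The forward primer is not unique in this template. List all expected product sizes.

The forward primer TCGCCATTGT matches the top strand at positions 29–38, 49–58.
The reverse primer's reverse complement is AAATGTAG, matching at positions 72–79.
Each forward site pairs with the reverse site to give a product ending at position 79: sizes 51, 31 bp.

51 bp, 31 bp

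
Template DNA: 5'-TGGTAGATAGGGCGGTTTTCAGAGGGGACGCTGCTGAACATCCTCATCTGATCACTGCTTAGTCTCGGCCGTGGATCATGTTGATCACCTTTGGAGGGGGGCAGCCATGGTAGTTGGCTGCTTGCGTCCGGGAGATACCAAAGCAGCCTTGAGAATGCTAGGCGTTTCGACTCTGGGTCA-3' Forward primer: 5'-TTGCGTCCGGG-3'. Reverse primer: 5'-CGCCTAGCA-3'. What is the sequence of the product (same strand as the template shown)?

5'-TTGCGTCCGGGAGATACCAAAGCAGCCTTGAGAATGCTAGGCG-3'

The forward primer matches the template at positions 122–132.
Reverse complement of the reverse primer: TGCTAGGCG. This occurs on the top strand at positions 156–164.
The product is the template from position 122 through 164 (43 bp).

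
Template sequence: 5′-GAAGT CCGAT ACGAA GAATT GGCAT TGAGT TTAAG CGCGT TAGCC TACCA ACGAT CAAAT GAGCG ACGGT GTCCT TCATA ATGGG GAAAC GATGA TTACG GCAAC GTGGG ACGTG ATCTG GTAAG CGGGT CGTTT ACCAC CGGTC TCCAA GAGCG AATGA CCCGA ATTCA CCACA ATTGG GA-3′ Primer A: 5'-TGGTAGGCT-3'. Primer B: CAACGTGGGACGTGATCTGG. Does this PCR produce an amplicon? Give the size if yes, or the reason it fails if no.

No product — the primers' 3' ends point away from each other.

Primer A (TGGTAGGCT) has reverse complement AGCCTACCA, which matches the top strand at positions 42–50; primer A anneals to the top strand there with its 3' end pointing upstream toward position 42.
Primer B (CAACGTGGGACGTGATCTGG) matches the top strand directly at positions 102–121; it anneals to the bottom strand with its 3' end pointing downstream toward position 121.
The 3' ends diverge (primer A extends toward position 1, primer B toward position 182), so the primers never converge on a shared product.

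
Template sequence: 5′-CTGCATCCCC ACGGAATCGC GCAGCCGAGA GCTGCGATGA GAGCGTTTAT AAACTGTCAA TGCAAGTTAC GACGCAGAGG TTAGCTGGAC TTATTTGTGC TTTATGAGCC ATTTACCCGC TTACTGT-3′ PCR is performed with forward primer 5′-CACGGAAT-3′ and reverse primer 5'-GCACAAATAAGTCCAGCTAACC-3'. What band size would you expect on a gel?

91 bp

Forward primer CACGGAAT is found on the top strand at positions 10–17.
Taking the reverse complement of GCACAAATAAGTCCAGCTAACC gives GGTTAGCTGGACTTATTTGTGC, found at positions 79–100 on the template; the primer anneals here to the top strand with its 3' end pointing upstream.
Amplicon spans positions 10–100: 91 bp.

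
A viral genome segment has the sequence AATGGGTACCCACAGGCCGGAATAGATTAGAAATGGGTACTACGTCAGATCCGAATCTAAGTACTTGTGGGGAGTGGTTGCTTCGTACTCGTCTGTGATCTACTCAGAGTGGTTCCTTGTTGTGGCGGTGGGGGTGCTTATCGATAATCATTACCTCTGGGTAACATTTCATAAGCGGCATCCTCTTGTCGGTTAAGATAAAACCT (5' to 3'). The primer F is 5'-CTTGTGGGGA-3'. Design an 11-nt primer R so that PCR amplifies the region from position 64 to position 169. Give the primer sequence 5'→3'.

The product's 3' end on the top strand is position 169.
The reverse primer anneals to the top strand over positions 159–169, i.e. to GGGTAACATTT.
Its sequence written 5'→3' is the reverse complement: AAATGTTACCC.

5'-AAATGTTACCC-3'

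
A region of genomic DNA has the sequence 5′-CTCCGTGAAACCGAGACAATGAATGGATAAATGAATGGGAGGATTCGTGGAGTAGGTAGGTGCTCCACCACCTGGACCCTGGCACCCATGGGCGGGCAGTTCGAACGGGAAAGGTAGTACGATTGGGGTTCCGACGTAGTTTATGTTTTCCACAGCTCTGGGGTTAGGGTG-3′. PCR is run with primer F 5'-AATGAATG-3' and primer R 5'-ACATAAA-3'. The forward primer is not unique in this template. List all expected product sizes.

129 bp, 117 bp

The forward primer AATGAATG matches the top strand at positions 18–25, 30–37.
The reverse primer's reverse complement is TTTATGT, matching at positions 140–146.
Each forward site pairs with the reverse site to give a product ending at position 146: sizes 129, 117 bp.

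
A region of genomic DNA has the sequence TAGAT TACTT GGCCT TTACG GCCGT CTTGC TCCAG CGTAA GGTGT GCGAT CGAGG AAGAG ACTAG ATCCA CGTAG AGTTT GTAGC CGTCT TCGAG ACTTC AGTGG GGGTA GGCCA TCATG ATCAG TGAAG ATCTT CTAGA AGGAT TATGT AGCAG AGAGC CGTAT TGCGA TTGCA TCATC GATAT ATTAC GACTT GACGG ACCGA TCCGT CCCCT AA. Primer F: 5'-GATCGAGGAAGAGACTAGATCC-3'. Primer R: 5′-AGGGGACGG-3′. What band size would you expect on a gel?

168 bp

Scanning the template, GATCGAGGAAGAGACTAGATCC occurs at positions 48–69; this primer anneals to the bottom strand there with its 3' end pointing downstream.
The reverse primer's reverse complement is CCGTCCCCT, which matches the template at positions 207–215.
Product length = (reverse-primer end) − (forward-primer start) + 1 = 215 − 48 + 1 = 168 bp.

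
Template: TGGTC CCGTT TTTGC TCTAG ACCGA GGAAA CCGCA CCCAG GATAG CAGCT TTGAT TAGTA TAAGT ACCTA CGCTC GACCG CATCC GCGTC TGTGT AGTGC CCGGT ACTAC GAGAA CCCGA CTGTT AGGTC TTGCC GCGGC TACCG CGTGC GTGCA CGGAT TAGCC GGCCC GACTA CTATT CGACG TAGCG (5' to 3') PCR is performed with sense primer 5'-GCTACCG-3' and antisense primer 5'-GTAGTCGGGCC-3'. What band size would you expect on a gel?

38 bp

The forward primer matches the template at positions 139–145.
Reverse complement of the reverse primer: GGCCCGACTAC. This occurs on the top strand at positions 166–176.
Product length = (reverse-primer end) − (forward-primer start) + 1 = 176 − 139 + 1 = 38 bp.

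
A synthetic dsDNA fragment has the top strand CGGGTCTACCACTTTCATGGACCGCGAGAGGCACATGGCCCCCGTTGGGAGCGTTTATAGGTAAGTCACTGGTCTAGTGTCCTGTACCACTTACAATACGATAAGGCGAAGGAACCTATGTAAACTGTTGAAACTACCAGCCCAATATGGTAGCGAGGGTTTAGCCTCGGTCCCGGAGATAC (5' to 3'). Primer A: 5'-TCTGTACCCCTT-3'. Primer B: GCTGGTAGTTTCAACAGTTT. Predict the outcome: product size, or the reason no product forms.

Primer A (TCTGTACCCCTT) does not match the top strand, and its reverse complement AAGGGGTACAGA does not match either.
With no annealing site for primer A, no amplification occurs.

No product — primer A has no binding site in the template.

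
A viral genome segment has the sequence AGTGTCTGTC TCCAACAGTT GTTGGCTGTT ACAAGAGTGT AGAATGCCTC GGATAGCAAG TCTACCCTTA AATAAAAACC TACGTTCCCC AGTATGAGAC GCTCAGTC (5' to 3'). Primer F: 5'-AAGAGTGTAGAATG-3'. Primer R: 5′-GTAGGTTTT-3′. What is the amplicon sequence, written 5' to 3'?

Scanning the template, AAGAGTGTAGAATG occurs at positions 33–46; this primer anneals to the bottom strand there with its 3' end pointing downstream.
Taking the reverse complement of GTAGGTTTT gives AAAACCTAC, found at positions 75–83 on the template; the primer anneals here to the top strand with its 3' end pointing upstream.
The product is the template from position 33 through 83 (51 bp).

5'-AAGAGTGTAGAATGCCTCGGATAGCAAGTCTACCCTTAAATAAAAACCTAC-3'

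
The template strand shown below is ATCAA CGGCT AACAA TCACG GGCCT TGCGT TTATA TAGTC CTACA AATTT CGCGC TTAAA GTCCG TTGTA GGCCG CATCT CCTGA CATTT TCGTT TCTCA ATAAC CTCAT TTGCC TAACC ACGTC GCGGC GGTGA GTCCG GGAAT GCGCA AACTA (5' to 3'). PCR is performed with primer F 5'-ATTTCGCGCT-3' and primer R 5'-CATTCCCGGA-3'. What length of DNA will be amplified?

Forward primer ATTTCGCGCT is found on the top strand at positions 47–56.
Reverse complement of the reverse primer: TCCGGGAATG. This occurs on the top strand at positions 137–146.
Product length = (reverse-primer end) − (forward-primer start) + 1 = 146 − 47 + 1 = 100 bp.

100 bp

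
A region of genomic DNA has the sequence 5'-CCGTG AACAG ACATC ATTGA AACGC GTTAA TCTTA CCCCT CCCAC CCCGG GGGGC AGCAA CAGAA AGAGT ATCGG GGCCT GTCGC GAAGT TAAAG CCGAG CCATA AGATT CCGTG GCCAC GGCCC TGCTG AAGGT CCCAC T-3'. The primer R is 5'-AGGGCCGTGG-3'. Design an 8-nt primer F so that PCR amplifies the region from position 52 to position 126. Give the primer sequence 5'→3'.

The reverse primer's reverse complement CCACGGCCCT matches the template at positions 117–126; the product starts at position 52.
The forward primer is identical to the top strand over positions 52–59: GGGCAGCA.

5'-GGGCAGCA-3'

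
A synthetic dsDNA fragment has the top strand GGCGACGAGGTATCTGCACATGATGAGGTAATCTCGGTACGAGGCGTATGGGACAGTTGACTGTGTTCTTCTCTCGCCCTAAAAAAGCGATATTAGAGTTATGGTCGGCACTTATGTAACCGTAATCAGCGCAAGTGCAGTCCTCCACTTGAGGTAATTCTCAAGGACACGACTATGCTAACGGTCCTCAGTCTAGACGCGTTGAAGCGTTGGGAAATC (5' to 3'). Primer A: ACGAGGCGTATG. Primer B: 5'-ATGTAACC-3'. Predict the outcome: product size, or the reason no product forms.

No product — both primers anneal to the same strand and extend in the same direction.

Primer A (ACGAGGCGTATG) matches the top strand at positions 39–50 (3' end points downstream).
Primer B (ATGTAACC) also matches the top strand directly, at positions 114–121 — its reverse complement GGTTACAT is not present.
Both primers anneal to the bottom strand with 3' ends pointing the same way, so neither can prime synthesis back toward the other.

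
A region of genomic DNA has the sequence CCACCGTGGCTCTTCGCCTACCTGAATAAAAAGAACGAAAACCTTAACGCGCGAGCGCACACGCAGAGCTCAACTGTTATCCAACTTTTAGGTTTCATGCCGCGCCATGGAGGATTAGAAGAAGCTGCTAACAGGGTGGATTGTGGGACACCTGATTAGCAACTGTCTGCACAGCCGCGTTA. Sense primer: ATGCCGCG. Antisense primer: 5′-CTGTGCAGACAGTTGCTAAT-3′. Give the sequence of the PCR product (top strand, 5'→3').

5'-ATGCCGCGCCATGGAGGATTAGAAGAAGCTGCTAACAGGGTGGATTGTGGGACACCTGATTAGCAACTGTCTGCACAG-3'

Forward primer ATGCCGCG is found on the top strand at positions 97–104.
Reverse complement of the reverse primer: ATTAGCAACTGTCTGCACAG. This occurs on the top strand at positions 155–174.
The product is the template from position 97 through 174 (78 bp).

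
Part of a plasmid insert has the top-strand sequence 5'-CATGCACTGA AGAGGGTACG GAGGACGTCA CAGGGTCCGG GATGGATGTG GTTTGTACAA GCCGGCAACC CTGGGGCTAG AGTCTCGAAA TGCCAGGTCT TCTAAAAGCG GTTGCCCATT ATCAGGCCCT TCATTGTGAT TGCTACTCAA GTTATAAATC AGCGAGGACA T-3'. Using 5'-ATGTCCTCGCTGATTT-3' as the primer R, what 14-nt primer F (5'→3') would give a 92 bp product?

5'-GAGTCTCGAAATGC-3'

The reverse primer's reverse complement AAATCAGCGAGGACAT matches the template at positions 156–171, so the product ends at position 171.
A 92 bp product then starts at position 171 − 92 + 1 = 80.
The forward primer is identical to the top strand there: GAGTCTCGAAATGC.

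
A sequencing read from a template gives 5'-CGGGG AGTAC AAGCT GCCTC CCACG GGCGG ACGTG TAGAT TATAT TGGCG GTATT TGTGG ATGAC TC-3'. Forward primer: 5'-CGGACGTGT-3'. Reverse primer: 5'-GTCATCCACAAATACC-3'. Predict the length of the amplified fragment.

38 bp

Scanning the template, CGGACGTGT occurs at positions 28–36; this primer anneals to the bottom strand there with its 3' end pointing downstream.
Reverse complement of the reverse primer: GGTATTTGTGGATGAC. This occurs on the top strand at positions 50–65.
The product runs from position 28 to position 65, so its length is 65 − 28 + 1 = 38 bp.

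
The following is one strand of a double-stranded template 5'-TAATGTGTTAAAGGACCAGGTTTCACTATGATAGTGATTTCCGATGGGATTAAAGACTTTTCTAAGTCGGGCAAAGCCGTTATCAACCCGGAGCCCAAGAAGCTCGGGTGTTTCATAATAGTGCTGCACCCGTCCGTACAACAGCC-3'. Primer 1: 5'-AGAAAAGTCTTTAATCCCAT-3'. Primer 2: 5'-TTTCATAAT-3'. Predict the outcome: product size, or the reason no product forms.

Primer 1 (AGAAAAGTCTTTAATCCCAT) has reverse complement ATGGGATTAAAGACTTTTCT, which matches the top strand at positions 44–63; primer 1 anneals to the top strand there with its 3' end pointing upstream toward position 44.
Primer 2 (TTTCATAAT) matches the top strand directly at positions 111–119; it anneals to the bottom strand with its 3' end pointing downstream toward position 119.
The 3' ends diverge (primer 1 extends toward position 1, primer 2 toward position 146), so the primers never converge on a shared product.

No product — the primers' 3' ends point away from each other.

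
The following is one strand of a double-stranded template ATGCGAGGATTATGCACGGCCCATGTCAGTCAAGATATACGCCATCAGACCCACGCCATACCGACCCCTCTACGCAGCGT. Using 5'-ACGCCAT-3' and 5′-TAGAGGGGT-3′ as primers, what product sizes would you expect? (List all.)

The forward primer ACGCCAT matches the top strand at positions 39–45, 53–59.
The reverse primer's reverse complement is ACCCCTCTA, matching at positions 64–72.
Each forward site pairs with the reverse site to give a product ending at position 72: sizes 34, 20 bp.

34 bp, 20 bp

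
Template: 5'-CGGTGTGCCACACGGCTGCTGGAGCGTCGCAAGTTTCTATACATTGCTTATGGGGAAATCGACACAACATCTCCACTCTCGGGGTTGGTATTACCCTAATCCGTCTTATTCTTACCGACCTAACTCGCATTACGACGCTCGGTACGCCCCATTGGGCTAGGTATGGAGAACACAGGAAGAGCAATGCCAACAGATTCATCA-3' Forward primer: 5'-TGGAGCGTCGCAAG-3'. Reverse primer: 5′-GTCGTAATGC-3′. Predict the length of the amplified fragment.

Scanning the template, TGGAGCGTCGCAAG occurs at positions 20–33; this primer anneals to the bottom strand there with its 3' end pointing downstream.
The reverse primer's reverse complement is GCATTACGAC, which matches the template at positions 127–136.
Product length = (reverse-primer end) − (forward-primer start) + 1 = 136 − 20 + 1 = 117 bp.

117 bp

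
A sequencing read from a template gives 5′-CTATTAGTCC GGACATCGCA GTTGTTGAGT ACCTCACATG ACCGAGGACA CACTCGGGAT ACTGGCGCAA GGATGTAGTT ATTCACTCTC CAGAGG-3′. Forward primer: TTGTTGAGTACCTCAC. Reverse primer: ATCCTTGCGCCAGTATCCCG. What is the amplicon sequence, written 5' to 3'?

5'-TTGTTGAGTACCTCACATGACCGAGGACACACTCGGGATACTGGCGCAAGGAT-3'

Forward primer TTGTTGAGTACCTCAC is found on the top strand at positions 22–37.
Taking the reverse complement of ATCCTTGCGCCAGTATCCCG gives CGGGATACTGGCGCAAGGAT, found at positions 55–74 on the template; the primer anneals here to the top strand with its 3' end pointing upstream.
The product is the template from position 22 through 74 (53 bp).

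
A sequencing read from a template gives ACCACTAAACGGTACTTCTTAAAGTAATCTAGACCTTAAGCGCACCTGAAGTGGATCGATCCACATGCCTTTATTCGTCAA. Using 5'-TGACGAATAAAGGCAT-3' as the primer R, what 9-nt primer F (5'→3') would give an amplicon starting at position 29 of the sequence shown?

The reverse primer's reverse complement ATGCCTTTATTCGTCA matches the template at positions 65–80; the product starts at position 29.
The forward primer is identical to the top strand over positions 29–37: CTAGACCTT.

5'-CTAGACCTT-3'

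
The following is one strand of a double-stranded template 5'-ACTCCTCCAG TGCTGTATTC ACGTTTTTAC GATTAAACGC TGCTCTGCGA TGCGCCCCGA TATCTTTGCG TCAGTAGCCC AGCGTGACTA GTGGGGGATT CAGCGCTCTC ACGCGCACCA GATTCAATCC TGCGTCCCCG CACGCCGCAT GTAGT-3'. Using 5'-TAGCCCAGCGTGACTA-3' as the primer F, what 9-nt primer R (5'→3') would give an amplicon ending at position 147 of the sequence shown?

The forward primer binds at positions 75–90; the product's 3' end on the top strand is position 147.
The reverse primer anneals to the top strand over positions 139–147, i.e. to CGCACGCCG.
Its sequence written 5'→3' is the reverse complement: CGGCGTGCG.

5'-CGGCGTGCG-3'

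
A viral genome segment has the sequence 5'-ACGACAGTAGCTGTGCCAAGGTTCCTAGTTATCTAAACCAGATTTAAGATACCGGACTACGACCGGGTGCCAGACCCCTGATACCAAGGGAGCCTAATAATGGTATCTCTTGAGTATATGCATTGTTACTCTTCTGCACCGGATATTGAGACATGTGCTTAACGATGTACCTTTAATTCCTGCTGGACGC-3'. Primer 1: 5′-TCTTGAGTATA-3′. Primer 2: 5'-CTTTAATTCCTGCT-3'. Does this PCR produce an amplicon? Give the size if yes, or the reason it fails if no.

No product — both primers anneal to the same strand and extend in the same direction.

Primer 1 (TCTTGAGTATA) matches the top strand at positions 108–118 (3' end points downstream).
Primer 2 (CTTTAATTCCTGCT) also matches the top strand directly, at positions 171–184 — its reverse complement AGCAGGAATTAAAG is not present.
Both primers anneal to the bottom strand with 3' ends pointing the same way, so neither can prime synthesis back toward the other.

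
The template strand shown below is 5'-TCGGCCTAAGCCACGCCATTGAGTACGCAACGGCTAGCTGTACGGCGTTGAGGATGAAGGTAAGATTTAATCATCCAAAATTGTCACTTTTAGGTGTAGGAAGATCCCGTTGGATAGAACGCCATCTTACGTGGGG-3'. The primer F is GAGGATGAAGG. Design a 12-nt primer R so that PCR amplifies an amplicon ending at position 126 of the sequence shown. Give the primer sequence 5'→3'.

The forward primer binds at positions 50–60; the product's 3' end on the top strand is position 126.
The reverse primer anneals to the top strand over positions 115–126, i.e. to TAGAACGCCATC.
Its sequence written 5'→3' is the reverse complement: GATGGCGTTCTA.

5'-GATGGCGTTCTA-3'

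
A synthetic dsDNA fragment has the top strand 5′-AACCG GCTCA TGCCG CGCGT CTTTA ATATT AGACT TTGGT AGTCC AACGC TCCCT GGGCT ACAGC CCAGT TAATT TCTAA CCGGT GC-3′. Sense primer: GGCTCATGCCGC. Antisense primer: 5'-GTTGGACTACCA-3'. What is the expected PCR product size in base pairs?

44 bp

Forward primer GGCTCATGCCGC is found on the top strand at positions 5–16.
Reverse complement of the reverse primer: TGGTAGTCCAAC. This occurs on the top strand at positions 37–48.
Amplicon spans positions 5–48: 44 bp.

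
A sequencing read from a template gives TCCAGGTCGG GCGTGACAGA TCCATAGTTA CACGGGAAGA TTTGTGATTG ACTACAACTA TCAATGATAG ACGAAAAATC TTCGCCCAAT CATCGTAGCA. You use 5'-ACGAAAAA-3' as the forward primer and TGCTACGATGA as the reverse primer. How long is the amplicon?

The forward primer matches the template at positions 71–78.
Taking the reverse complement of TGCTACGATGA gives TCATCGTAGCA, found at positions 90–100 on the template; the primer anneals here to the top strand with its 3' end pointing upstream.
Product length = (reverse-primer end) − (forward-primer start) + 1 = 100 − 71 + 1 = 30 bp.

30 bp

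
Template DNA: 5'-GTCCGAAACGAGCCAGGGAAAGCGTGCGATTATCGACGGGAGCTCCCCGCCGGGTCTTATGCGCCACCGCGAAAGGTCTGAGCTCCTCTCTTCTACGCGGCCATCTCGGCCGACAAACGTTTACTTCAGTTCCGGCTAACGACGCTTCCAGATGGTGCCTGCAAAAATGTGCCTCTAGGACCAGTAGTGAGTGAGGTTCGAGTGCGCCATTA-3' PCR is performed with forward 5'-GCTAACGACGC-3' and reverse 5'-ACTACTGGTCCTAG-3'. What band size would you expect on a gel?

The forward primer matches the template at positions 135–145.
Reverse complement of the reverse primer: CTAGGACCAGTAGT. This occurs on the top strand at positions 175–188.
The product runs from position 135 to position 188, so its length is 188 − 135 + 1 = 54 bp.

54 bp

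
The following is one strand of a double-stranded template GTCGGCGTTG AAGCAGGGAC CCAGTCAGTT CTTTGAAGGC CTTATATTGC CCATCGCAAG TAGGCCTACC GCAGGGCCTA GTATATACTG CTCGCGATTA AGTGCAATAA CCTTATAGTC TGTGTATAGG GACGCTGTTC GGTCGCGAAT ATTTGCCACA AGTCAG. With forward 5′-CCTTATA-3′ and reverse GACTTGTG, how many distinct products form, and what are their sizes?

Two products: 125 bp, 54 bp

The forward primer CCTTATA matches the top strand at positions 40–46, 111–117.
The reverse primer's reverse complement is CACAAGTC, matching at positions 157–164.
Each forward site pairs with the reverse site to give a product ending at position 164: sizes 125, 54 bp.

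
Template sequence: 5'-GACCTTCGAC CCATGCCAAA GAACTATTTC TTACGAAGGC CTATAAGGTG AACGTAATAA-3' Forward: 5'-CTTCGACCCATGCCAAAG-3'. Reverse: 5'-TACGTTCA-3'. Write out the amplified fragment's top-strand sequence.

Scanning the template, CTTCGACCCATGCCAAAG occurs at positions 4–21; this primer anneals to the bottom strand there with its 3' end pointing downstream.
The reverse primer's reverse complement is TGAACGTA, which matches the template at positions 49–56.
The product is the template from position 4 through 56 (53 bp).

5'-CTTCGACCCATGCCAAAGAACTATTTCTTACGAAGGCCTATAAGGTGAACGTA-3'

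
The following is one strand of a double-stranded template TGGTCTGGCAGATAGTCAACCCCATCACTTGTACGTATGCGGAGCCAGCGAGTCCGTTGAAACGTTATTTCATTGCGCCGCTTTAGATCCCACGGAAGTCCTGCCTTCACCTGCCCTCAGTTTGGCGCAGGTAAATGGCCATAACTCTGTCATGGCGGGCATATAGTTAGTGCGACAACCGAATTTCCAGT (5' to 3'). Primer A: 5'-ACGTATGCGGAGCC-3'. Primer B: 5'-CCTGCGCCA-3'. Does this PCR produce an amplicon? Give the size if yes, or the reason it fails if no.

Yes — a 99 bp product.

Primer A (ACGTATGCGGAGCC) matches the top strand at positions 33–46; it acts as a forward primer.
Primer B's reverse complement is TGGCGCAGG, matching the top strand at positions 123–131; it acts as a reverse primer.
The 3' ends face each other across positions 33–131, giving a 99 bp product.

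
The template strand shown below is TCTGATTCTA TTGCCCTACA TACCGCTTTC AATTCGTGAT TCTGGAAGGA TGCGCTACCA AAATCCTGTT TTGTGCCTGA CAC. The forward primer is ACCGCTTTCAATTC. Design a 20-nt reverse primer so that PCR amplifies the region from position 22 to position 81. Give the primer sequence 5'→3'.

5'-GTCAGGCACAAAACAGGATT-3'

The product's 3' end on the top strand is position 81.
The reverse primer anneals to the top strand over positions 62–81, i.e. to AATCCTGTTTTGTGCCTGAC.
Its sequence written 5'→3' is the reverse complement: GTCAGGCACAAAACAGGATT.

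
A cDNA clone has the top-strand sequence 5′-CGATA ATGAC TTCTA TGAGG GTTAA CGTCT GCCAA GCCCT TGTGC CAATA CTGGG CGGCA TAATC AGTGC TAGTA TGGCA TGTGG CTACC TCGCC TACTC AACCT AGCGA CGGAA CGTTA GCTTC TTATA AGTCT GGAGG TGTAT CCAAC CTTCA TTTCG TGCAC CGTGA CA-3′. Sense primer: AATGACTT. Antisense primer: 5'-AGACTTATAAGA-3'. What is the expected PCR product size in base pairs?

131 bp

Forward primer AATGACTT is found on the top strand at positions 5–12.
Reverse complement of the reverse primer: TCTTATAAGTCT. This occurs on the top strand at positions 124–135.
Amplicon spans positions 5–135: 131 bp.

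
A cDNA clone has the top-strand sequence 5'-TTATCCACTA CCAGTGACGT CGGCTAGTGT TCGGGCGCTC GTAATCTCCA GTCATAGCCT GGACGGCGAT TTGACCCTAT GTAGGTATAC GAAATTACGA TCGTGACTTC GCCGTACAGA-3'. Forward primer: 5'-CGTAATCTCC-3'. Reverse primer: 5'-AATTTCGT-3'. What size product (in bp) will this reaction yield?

57 bp

The forward primer matches the template at positions 40–49.
The reverse primer's reverse complement is ACGAAATT, which matches the template at positions 89–96.
Product length = (reverse-primer end) − (forward-primer start) + 1 = 96 − 40 + 1 = 57 bp.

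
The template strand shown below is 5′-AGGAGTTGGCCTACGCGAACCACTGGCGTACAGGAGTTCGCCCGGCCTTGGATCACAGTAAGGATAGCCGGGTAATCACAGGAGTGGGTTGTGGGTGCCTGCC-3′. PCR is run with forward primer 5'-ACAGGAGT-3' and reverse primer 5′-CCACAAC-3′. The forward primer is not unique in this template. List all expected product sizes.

The forward primer ACAGGAGT matches the top strand at positions 30–37, 78–85.
The reverse primer's reverse complement is GTTGTGG, matching at positions 88–94.
Each forward site pairs with the reverse site to give a product ending at position 94: sizes 65, 17 bp.

65 bp, 17 bp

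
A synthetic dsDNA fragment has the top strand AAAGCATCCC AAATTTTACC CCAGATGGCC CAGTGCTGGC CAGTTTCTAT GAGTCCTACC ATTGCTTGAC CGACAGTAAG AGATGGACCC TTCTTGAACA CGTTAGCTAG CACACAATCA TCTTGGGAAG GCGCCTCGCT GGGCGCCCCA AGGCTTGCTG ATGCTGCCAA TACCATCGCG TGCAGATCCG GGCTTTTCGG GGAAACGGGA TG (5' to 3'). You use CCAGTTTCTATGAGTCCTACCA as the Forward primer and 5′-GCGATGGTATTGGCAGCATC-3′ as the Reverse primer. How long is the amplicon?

Forward primer CCAGTTTCTATGAGTCCTACCA is found on the top strand at positions 40–61.
Reverse complement of the reverse primer: GATGCTGCCAATACCATCGC. This occurs on the top strand at positions 160–179.
The product runs from position 40 to position 179, so its length is 179 − 40 + 1 = 140 bp.

140 bp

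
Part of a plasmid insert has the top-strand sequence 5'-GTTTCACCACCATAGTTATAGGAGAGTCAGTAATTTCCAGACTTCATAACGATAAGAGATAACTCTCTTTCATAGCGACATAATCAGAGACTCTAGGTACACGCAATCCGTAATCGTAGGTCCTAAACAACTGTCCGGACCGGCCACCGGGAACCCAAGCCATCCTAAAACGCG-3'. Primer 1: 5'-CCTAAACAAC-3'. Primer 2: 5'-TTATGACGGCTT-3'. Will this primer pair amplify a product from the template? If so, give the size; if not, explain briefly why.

Primer 2 (TTATGACGGCTT) does not match the top strand, and its reverse complement AAGCCGTCATAA does not match either.
With no annealing site for primer 2, no amplification occurs.

No product — primer 2 has no binding site in the template.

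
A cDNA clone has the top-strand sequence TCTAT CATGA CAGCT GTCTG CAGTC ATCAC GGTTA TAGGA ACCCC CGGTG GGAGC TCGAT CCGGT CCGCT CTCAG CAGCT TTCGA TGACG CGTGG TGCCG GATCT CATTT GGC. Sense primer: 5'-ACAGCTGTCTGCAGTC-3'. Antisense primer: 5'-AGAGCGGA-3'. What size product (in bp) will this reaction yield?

Forward primer ACAGCTGTCTGCAGTC is found on the top strand at positions 10–25.
Reverse complement of the reverse primer: TCCGCTCT. This occurs on the top strand at positions 65–72.
Amplicon spans positions 10–72: 63 bp.

63 bp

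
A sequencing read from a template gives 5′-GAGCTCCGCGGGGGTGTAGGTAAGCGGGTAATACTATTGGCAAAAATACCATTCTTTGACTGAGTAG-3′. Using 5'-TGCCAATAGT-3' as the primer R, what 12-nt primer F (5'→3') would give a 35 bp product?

5'-GCGGGGGTGTAG-3'

The reverse primer's reverse complement ACTATTGGCA matches the template at positions 33–42, so the product ends at position 42.
A 35 bp product then starts at position 42 − 35 + 1 = 8.
The forward primer is identical to the top strand there: GCGGGGGTGTAG.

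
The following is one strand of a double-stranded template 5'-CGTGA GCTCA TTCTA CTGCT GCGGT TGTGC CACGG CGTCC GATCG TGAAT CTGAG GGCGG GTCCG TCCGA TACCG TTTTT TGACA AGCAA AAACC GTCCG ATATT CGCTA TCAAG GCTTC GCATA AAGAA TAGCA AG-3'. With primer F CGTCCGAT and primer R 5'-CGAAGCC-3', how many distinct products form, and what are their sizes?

Three products: 86 bp, 58 bp, 27 bp

The forward primer CGTCCGAT matches the top strand at positions 36–43, 64–71, 95–102.
The reverse primer's reverse complement is GGCTTCG, matching at positions 115–121.
Each forward site pairs with the reverse site to give a product ending at position 121: sizes 86, 58, 27 bp.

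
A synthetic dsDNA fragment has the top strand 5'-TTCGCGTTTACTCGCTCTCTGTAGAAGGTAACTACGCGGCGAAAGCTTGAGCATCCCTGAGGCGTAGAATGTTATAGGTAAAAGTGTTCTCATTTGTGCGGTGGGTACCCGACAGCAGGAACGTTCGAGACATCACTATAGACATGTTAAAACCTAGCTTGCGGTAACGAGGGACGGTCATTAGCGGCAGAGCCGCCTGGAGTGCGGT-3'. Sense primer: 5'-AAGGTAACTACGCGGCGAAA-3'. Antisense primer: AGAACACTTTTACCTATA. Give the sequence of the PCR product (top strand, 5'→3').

Forward primer AAGGTAACTACGCGGCGAAA is found on the top strand at positions 25–44.
Taking the reverse complement of AGAACACTTTTACCTATA gives TATAGGTAAAAGTGTTCT, found at positions 73–90 on the template; the primer anneals here to the top strand with its 3' end pointing upstream.
The product is the template from position 25 through 90 (66 bp).

5'-AAGGTAACTACGCGGCGAAAGCTTGAGCATCCCTGAGGCGTAGAATGTTATAGGTAAAAGTGTTCT-3'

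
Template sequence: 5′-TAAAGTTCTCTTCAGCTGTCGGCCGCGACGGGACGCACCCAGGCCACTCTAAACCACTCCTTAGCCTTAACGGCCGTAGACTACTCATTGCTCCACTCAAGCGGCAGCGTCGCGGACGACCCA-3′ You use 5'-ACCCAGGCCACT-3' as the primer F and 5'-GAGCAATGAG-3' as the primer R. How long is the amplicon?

57 bp

Scanning the template, ACCCAGGCCACT occurs at positions 37–48; this primer anneals to the bottom strand there with its 3' end pointing downstream.
The reverse primer's reverse complement is CTCATTGCTC, which matches the template at positions 84–93.
The product runs from position 37 to position 93, so its length is 93 − 37 + 1 = 57 bp.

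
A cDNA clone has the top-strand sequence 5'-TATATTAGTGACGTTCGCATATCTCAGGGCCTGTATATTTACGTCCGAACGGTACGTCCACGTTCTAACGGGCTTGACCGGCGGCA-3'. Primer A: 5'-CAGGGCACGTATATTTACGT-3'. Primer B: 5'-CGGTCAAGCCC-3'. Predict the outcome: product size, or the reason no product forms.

No product — primer A has no binding site in the template.

Primer A (CAGGGCACGTATATTTACGT) does not match the top strand, and its reverse complement ACGTAAATATACGTGCCCTG does not match either.
With no annealing site for primer A, no amplification occurs.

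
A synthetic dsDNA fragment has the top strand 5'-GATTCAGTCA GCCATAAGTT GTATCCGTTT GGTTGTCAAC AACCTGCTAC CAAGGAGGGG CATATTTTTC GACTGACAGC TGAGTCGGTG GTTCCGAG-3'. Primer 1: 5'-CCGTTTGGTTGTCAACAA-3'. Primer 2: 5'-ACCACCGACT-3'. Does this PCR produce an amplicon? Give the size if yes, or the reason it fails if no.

Primer 1 (CCGTTTGGTTGTCAACAA) matches the top strand at positions 25–42; it acts as a forward primer.
Primer 2's reverse complement is AGTCGGTGGT, matching the top strand at positions 83–92; it acts as a reverse primer.
The 3' ends face each other across positions 25–92, giving a 68 bp product.

Yes — a 68 bp product.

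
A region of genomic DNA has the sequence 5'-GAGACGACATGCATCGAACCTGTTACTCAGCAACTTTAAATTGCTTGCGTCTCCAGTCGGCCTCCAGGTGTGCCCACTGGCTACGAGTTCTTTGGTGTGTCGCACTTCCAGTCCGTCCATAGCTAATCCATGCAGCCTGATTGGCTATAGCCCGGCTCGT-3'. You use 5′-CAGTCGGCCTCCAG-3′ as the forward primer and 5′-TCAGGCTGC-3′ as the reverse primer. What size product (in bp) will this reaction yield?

87 bp

The forward primer matches the template at positions 54–67.
Taking the reverse complement of TCAGGCTGC gives GCAGCCTGA, found at positions 132–140 on the template; the primer anneals here to the top strand with its 3' end pointing upstream.
The product runs from position 54 to position 140, so its length is 140 − 54 + 1 = 87 bp.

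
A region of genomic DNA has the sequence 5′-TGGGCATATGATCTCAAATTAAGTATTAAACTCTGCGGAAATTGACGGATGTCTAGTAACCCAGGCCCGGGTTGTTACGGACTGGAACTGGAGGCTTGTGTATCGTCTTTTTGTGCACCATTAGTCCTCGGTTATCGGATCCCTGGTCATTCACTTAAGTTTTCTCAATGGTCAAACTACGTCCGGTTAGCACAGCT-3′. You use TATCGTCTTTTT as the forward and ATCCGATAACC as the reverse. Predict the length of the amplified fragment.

40 bp

The forward primer matches the template at positions 101–112.
Taking the reverse complement of ATCCGATAACC gives GGTTATCGGAT, found at positions 130–140 on the template; the primer anneals here to the top strand with its 3' end pointing upstream.
The product runs from position 101 to position 140, so its length is 140 − 101 + 1 = 40 bp.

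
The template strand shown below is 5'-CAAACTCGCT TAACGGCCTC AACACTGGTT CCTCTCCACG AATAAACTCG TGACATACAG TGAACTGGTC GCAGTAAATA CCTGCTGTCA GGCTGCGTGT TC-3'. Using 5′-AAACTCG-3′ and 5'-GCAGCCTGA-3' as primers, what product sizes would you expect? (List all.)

95 bp, 53 bp

The forward primer AAACTCG matches the top strand at positions 2–8, 44–50.
The reverse primer's reverse complement is TCAGGCTGC, matching at positions 88–96.
Each forward site pairs with the reverse site to give a product ending at position 96: sizes 95, 53 bp.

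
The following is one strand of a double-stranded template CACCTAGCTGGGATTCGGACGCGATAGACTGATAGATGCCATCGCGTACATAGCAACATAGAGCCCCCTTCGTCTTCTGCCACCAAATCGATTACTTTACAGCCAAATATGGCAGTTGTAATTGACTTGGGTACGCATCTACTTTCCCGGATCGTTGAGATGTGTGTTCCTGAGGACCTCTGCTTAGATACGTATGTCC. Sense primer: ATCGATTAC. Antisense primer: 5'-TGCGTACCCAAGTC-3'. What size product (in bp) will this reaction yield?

Forward primer ATCGATTAC is found on the top strand at positions 87–95.
Taking the reverse complement of TGCGTACCCAAGTC gives GACTTGGGTACGCA, found at positions 124–137 on the template; the primer anneals here to the top strand with its 3' end pointing upstream.
The product runs from position 87 to position 137, so its length is 137 − 87 + 1 = 51 bp.

51 bp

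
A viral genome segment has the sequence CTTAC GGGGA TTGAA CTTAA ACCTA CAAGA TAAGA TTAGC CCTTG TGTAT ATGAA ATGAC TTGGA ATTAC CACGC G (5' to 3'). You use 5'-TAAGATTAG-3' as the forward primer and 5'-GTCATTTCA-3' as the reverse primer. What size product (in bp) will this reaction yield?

Scanning the template, TAAGATTAG occurs at positions 31–39; this primer anneals to the bottom strand there with its 3' end pointing downstream.
The reverse primer's reverse complement is TGAAATGAC, which matches the template at positions 52–60.
The product runs from position 31 to position 60, so its length is 60 − 31 + 1 = 30 bp.

30 bp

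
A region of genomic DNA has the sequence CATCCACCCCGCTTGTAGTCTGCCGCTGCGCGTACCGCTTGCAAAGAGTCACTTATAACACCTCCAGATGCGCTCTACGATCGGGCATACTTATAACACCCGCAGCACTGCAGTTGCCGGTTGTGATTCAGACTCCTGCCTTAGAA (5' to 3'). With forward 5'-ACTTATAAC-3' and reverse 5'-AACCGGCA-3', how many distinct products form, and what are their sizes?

The forward primer ACTTATAAC matches the top strand at positions 51–59, 89–97.
The reverse primer's reverse complement is TGCCGGTT, matching at positions 115–122.
Each forward site pairs with the reverse site to give a product ending at position 122: sizes 72, 34 bp.

Two products: 72 bp, 34 bp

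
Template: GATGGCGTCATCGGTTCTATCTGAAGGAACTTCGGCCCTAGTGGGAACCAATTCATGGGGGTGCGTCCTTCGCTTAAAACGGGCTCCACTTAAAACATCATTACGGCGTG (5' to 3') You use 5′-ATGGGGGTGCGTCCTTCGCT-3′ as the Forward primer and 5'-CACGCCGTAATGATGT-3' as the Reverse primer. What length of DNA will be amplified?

56 bp

Forward primer ATGGGGGTGCGTCCTTCGCT is found on the top strand at positions 55–74.
Reverse complement of the reverse primer: ACATCATTACGGCGTG. This occurs on the top strand at positions 95–110.
Product length = (reverse-primer end) − (forward-primer start) + 1 = 110 − 55 + 1 = 56 bp.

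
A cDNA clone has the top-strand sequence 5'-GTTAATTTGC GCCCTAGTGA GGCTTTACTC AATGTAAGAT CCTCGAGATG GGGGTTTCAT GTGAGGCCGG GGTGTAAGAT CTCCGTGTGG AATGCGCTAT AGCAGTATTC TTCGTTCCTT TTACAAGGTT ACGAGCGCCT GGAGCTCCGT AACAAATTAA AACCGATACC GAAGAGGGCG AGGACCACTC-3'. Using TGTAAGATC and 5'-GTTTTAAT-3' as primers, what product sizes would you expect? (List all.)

131 bp, 91 bp

The forward primer TGTAAGATC matches the top strand at positions 33–41, 73–81.
The reverse primer's reverse complement is ATTAAAAC, matching at positions 156–163.
Each forward site pairs with the reverse site to give a product ending at position 163: sizes 131, 91 bp.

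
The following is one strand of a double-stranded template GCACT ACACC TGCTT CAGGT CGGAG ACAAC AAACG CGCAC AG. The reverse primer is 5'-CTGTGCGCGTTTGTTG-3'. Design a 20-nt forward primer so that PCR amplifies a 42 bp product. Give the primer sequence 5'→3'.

5'-GCACTACACCTGCTTCAGGT-3'

The reverse primer's reverse complement CAACAAACGCGCACAG matches the template at positions 27–42, so the product ends at position 42.
A 42 bp product then starts at position 42 − 42 + 1 = 1.
The forward primer is identical to the top strand there: GCACTACACCTGCTTCAGGT.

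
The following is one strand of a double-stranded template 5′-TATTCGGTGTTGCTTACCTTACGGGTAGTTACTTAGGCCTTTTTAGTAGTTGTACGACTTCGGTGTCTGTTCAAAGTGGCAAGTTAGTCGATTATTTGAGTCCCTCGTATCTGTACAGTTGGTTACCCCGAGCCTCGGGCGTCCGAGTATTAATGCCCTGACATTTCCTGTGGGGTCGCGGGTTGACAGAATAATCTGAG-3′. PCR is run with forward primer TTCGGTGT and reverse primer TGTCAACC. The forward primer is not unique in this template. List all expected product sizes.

186 bp, 130 bp

The forward primer TTCGGTGT matches the top strand at positions 3–10, 59–66.
The reverse primer's reverse complement is GGTTGACA, matching at positions 181–188.
Each forward site pairs with the reverse site to give a product ending at position 188: sizes 186, 130 bp.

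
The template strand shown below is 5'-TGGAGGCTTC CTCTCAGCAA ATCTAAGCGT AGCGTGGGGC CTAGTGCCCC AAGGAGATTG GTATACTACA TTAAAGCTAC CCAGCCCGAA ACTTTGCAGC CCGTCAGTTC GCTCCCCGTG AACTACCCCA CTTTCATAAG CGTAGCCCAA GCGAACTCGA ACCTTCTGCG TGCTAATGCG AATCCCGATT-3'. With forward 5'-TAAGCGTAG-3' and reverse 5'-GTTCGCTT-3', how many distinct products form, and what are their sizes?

Two products: 133 bp, 20 bp

The forward primer TAAGCGTAG matches the top strand at positions 24–32, 137–145.
The reverse primer's reverse complement is AAGCGAAC, matching at positions 149–156.
Each forward site pairs with the reverse site to give a product ending at position 156: sizes 133, 20 bp.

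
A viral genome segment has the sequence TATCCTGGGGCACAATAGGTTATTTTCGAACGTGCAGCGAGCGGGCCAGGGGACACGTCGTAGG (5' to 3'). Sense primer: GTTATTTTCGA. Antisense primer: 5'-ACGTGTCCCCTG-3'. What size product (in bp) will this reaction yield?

The forward primer matches the template at positions 19–29.
The reverse primer's reverse complement is CAGGGGACACGT, which matches the template at positions 47–58.
Product length = (reverse-primer end) − (forward-primer start) + 1 = 58 − 19 + 1 = 40 bp.

40 bp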